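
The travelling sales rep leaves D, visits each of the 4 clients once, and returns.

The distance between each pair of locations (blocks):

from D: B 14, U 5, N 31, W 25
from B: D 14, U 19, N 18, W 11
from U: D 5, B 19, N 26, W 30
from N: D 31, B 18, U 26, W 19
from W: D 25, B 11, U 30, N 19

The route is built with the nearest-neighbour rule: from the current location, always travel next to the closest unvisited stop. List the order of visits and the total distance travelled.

D → [U:5 / B:14 / W:25 / N:31] → U (5)
U → [B:19 / N:26 / W:30] → B (19)
B → [W:11 / N:18] → W (11)
W → [N:19] → N (19)
Return N→D: 31.
Total = 5 + 19 + 11 + 19 + 31 = 85.

Total distance 85 blocks via the nearest-neighbour route D → U → B → W → N → D.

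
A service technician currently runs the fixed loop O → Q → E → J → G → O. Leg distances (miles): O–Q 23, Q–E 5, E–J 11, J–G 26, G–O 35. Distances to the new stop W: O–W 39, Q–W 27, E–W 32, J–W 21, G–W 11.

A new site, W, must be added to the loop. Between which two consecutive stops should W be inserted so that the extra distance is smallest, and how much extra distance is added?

+6 miles — insert W between J and G.

Insertion cost between consecutive stops i–j is d(i,W) + d(W,j) − d(i,j):
  between O and Q: 39 + 27 − 23 = 43
  between Q and E: 27 + 32 − 5 = 54
  between E and J: 32 + 21 − 11 = 42
  between J and G: 21 + 11 − 26 = 6
  between G and O: 11 + 39 − 35 = 15
Cheapest insertion is between J and G, adding 6.
New total = 100 + 6 = 106.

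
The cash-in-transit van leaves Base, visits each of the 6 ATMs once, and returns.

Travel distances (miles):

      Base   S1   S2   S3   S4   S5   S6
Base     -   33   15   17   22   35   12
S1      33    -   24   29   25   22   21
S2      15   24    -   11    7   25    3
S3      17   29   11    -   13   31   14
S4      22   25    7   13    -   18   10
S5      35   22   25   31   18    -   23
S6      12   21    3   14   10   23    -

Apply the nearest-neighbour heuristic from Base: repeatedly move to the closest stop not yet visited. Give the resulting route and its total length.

Total distance 121 miles via the nearest-neighbour route Base → S6 → S2 → S4 → S3 → S1 → S5 → Base.

From Base: distances to unvisited — S6=12, S2=15, S3=17, S4=22, S1=33, S5=35. Nearest is S6 (12).
From S6: distances to unvisited — S2=3, S4=10, S3=14, S1=21, S5=23. Nearest is S2 (3).
From S2: distances to unvisited — S4=7, S3=11, S1=24, S5=25. Nearest is S4 (7).
From S4: distances to unvisited — S3=13, S5=18, S1=25. Nearest is S3 (13).
From S3: distances to unvisited — S1=29, S5=31. Nearest is S1 (29).
From S1: distances to unvisited — S5=22. Nearest is S5 (22).
Return S5→Base: 35.
Total = 12 + 3 + 7 + 13 + 29 + 22 + 35 = 121.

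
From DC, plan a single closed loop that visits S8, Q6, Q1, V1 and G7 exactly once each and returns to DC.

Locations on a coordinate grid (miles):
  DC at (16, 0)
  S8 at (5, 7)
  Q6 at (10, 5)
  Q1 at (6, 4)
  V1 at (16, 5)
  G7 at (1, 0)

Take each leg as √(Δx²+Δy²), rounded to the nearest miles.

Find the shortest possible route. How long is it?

Minimum total distance: 40 miles.

DC - S8 - Q6 - Q1 - V1 - G7 - DC: 13+5+4+10+16+15 = 63
DC - S8 - Q6 - Q1 - G7 - V1 - DC: 13+5+4+6+16+5 = 49
DC - S8 - Q6 - V1 - Q1 - G7 - DC: 13+5+6+10+6+15 = 55
DC - S8 - Q6 - V1 - G7 - Q1 - DC: 13+5+6+16+6+11 = 57
DC - S8 - Q6 - G7 - Q1 - V1 - DC: 13+5+10+6+10+5 = 49
DC - S8 - Q6 - G7 - V1 - Q1 - DC: 13+5+10+16+10+11 = 65
DC - S8 - Q1 - Q6 - V1 - G7 - DC: 13+3+4+6+16+15 = 57
DC - S8 - Q1 - Q6 - G7 - V1 - DC: 13+3+4+10+16+5 = 51
DC - S8 - Q1 - V1 - Q6 - G7 - DC: 13+3+10+6+10+15 = 57
DC - S8 - Q1 - V1 - G7 - Q6 - DC: 13+3+10+16+10+8 = 60
DC - S8 - Q1 - G7 - Q6 - V1 - DC: 13+3+6+10+6+5 = 43
DC - S8 - Q1 - G7 - V1 - Q6 - DC: 13+3+6+16+6+8 = 52
DC - S8 - V1 - Q6 - Q1 - G7 - DC: 13+11+6+4+6+15 = 55
DC - S8 - V1 - Q6 - G7 - Q1 - DC: 13+11+6+10+6+11 = 57
… (46 more)
DC - V1 - Q6 - S8 - Q1 - G7 - DC: 5+6+5+3+6+15 = 40  ← best
The minimum is 40.
One optimal route: DC → V1 → Q6 → S8 → Q1 → G7 → DC (or its reverse).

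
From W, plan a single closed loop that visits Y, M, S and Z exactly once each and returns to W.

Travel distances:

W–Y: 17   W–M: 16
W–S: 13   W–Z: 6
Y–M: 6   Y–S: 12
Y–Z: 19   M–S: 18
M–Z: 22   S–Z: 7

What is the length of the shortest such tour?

W - Y - M - S - Z - W: 17+6+18+7+6 = 54
W - Y - M - Z - S - W: 17+6+22+7+13 = 65
W - Y - S - M - Z - W: 17+12+18+22+6 = 75
W - Y - S - Z - M - W: 17+12+7+22+16 = 74
W - Y - Z - M - S - W: 17+19+22+18+13 = 89
W - Y - Z - S - M - W: 17+19+7+18+16 = 77
W - M - Y - S - Z - W: 16+6+12+7+6 = 47
W - M - Y - Z - S - W: 16+6+19+7+13 = 61
W - M - S - Y - Z - W: 16+18+12+19+6 = 71
W - M - Z - Y - S - W: 16+22+19+12+13 = 82
W - S - Y - M - Z - W: 13+12+6+22+6 = 59
W - S - M - Y - Z - W: 13+18+6+19+6 = 62
The minimum is 47.
One optimal route: W → M → Y → S → Z → W (or its reverse).

47 — the shortest possible round trip.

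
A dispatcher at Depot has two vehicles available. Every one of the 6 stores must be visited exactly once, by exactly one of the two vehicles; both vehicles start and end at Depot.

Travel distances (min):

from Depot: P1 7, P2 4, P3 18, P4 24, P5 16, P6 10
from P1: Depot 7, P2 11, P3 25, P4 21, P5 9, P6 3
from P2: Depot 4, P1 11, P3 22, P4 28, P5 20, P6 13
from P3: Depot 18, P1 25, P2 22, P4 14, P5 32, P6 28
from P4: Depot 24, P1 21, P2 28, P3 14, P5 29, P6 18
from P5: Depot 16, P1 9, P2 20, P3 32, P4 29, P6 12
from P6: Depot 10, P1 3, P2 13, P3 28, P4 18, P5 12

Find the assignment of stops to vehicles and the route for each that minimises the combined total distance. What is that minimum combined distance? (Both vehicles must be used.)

86 min — the smallest possible combined total.

Try each way of splitting the stops between the two vehicles (each non-empty) and, for each split, find the best tour for each vehicle:
  {P1} + {P2, P3, P4, P5, P6}: 14 + 86 = 100
  {P2} + {P1, P3, P4, P5, P6}: 8 + 78 = 86
  {P1, P2} + {P3, P4, P5, P6}: 22 + 78 = 100
  {P3} + {P1, P2, P4, P5, P6}: 36 + 78 = 114
  {P1, P3} + {P2, P4, P5, P6}: 50 + 78 = 128
  {P2, P3} + {P1, P4, P5, P6}: 44 + 70 = 114
  … (31 splits in total)
Best: vehicle 1 Depot → P2 → Depot = 8; vehicle 2 Depot → P1 → P5 → P6 → P4 → P3 → Depot = 78; combined 86.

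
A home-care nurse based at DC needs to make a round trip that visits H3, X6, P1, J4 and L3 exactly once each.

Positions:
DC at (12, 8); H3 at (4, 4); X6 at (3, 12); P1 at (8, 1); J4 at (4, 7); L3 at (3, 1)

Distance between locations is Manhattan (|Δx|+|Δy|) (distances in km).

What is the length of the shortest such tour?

Minimum total distance: 42 km.

With 5 stops there are 5!/2 = 60 distinct round trips (a route and its reverse cost the same).
DC → H3 → X6 → P1 → J4 → L3 → DC: 12+9+16+10+7+16 = 70
DC → H3 → X6 → P1 → L3 → J4 → DC: 12+9+16+5+7+9 = 58
DC → H3 → X6 → J4 → P1 → L3 → DC: 12+9+6+10+5+16 = 58
DC → H3 → X6 → J4 → L3 → P1 → DC: 12+9+6+7+5+11 = 50
DC → H3 → X6 → L3 → P1 → J4 → DC: 12+9+11+5+10+9 = 56
DC → H3 → X6 → L3 → J4 → P1 → DC: 12+9+11+7+10+11 = 60
DC → H3 → P1 → X6 → J4 → L3 → DC: 12+7+16+6+7+16 = 64
DC → H3 → P1 → X6 → L3 → J4 → DC: 12+7+16+11+7+9 = 62
DC → H3 → P1 → J4 → X6 → L3 → DC: 12+7+10+6+11+16 = 62
DC → H3 → P1 → J4 → L3 → X6 → DC: 12+7+10+7+11+13 = 60
DC → H3 → P1 → L3 → X6 → J4 → DC: 12+7+5+11+6+9 = 50
DC → H3 → P1 → L3 → J4 → X6 → DC: 12+7+5+7+6+13 = 50
DC → H3 → J4 → X6 → P1 → L3 → DC: 12+3+6+16+5+16 = 58
DC → H3 → J4 → X6 → L3 → P1 → DC: 12+3+6+11+5+11 = 48
… (46 more)
DC → X6 → J4 → H3 → L3 → P1 → DC: 13+6+3+4+5+11 = 42  ← best
The minimum is 42.
One optimal route: DC → X6 → J4 → H3 → L3 → P1 → DC (or its reverse).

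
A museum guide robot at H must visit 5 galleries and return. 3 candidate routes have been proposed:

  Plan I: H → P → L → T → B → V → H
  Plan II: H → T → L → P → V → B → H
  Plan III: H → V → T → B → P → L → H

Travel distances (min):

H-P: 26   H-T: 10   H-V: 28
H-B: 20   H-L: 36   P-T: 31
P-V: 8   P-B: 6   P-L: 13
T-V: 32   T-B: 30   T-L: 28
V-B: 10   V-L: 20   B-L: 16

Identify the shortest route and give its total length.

89 min — Plan II is the shortest.

Plan I: 26 + 13 + 28 + 30 + 10 + 28 = 135
Plan II: 10 + 28 + 13 + 8 + 10 + 20 = 89
Plan III: 28 + 32 + 30 + 6 + 13 + 36 = 145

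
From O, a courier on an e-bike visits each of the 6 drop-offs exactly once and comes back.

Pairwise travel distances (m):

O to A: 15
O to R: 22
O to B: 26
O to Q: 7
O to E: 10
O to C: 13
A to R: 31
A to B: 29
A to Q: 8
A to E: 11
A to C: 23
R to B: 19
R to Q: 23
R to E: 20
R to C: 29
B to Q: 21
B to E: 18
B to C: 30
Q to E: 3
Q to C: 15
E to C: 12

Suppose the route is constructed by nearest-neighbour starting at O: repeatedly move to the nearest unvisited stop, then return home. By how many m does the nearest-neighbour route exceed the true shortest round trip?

O: Q=7, E=10, C=13, A=15, R=22, B=26 ⇒ Q
Q: E=3, A=8, C=15, B=21, R=23 ⇒ E
E: A=11, C=12, B=18, R=20 ⇒ A
A: C=23, B=29, R=31 ⇒ C
C: R=29, B=30 ⇒ R
R: B=19 ⇒ B
NN route O → Q → E → A → C → R → B → O costs 118.
Optimal: O → A → Q → E → B → R → C → O costs 105 (by enumerating all 360 distinct tours).
Excess = 118 − 105 = 13.

13 m longer than the optimal tour.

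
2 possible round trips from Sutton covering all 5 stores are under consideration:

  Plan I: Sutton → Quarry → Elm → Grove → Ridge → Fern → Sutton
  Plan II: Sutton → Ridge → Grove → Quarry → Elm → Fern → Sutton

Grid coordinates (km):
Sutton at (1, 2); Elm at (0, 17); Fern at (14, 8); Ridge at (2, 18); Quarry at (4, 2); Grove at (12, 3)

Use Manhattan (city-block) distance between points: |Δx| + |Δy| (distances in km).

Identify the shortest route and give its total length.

Shortest is Plan II, total 112 km.

Plan I: 3 + 19 + 26 + 25 + 22 + 19 = 114
Plan II: 17 + 25 + 9 + 19 + 23 + 19 = 112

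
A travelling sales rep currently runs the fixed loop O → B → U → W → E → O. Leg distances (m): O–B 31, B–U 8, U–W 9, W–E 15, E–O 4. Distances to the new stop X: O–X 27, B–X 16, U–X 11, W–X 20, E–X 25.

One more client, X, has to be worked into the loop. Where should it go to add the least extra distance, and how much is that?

Adding 12 m by placing X on the O–B leg.

Insertion cost between consecutive stops i–j is d(i,X) + d(X,j) − d(i,j):
  between O and B: 27 + 16 − 31 = 12
  between B and U: 16 + 11 − 8 = 19
  between U and W: 11 + 20 − 9 = 22
  between W and E: 20 + 25 − 15 = 30
  between E and O: 25 + 27 − 4 = 48
Cheapest insertion is between O and B, adding 12.
New total = 67 + 12 = 79.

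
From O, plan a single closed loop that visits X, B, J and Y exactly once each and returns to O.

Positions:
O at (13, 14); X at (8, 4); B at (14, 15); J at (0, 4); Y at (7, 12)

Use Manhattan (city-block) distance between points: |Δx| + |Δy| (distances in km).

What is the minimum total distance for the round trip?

There are 12 distinct closed tours to check (reversals are equivalent).
O-X-B-J-Y-O: 15+17+25+15+8 = 80
O-X-B-Y-J-O: 15+17+10+15+23 = 80
O-X-J-B-Y-O: 15+8+25+10+8 = 66
O-X-J-Y-B-O: 15+8+15+10+2 = 50
O-X-Y-B-J-O: 15+9+10+25+23 = 82
O-X-Y-J-B-O: 15+9+15+25+2 = 66
O-B-X-J-Y-O: 2+17+8+15+8 = 50
O-B-X-Y-J-O: 2+17+9+15+23 = 66
O-B-J-X-Y-O: 2+25+8+9+8 = 52
O-B-Y-X-J-O: 2+10+9+8+23 = 52
O-J-X-B-Y-O: 23+8+17+10+8 = 66
O-J-B-X-Y-O: 23+25+17+9+8 = 82
The minimum is 50.
One optimal route: O → X → J → Y → B → O (or its reverse).

50 km — the shortest possible round trip.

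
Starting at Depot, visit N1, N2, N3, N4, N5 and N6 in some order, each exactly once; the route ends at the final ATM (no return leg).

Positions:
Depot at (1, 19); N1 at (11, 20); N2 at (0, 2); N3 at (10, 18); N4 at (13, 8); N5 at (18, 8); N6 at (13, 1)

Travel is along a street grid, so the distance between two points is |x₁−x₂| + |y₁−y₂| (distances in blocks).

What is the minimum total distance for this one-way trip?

There are 6! = 720 possible orderings.
Depot→N1→N2→N3→N4→N5→N6: 11+29+26+13+5+12 = 96
Depot→N1→N2→N3→N4→N6→N5: 11+29+26+13+7+12 = 98
Depot→N1→N2→N3→N5→N4→N6: 11+29+26+18+5+7 = 96
Depot→N1→N2→N3→N5→N6→N4: 11+29+26+18+12+7 = 103
Depot→N1→N2→N3→N6→N4→N5: 11+29+26+20+7+5 = 98
Depot→N1→N2→N3→N6→N5→N4: 11+29+26+20+12+5 = 103
Depot→N1→N2→N4→N3→N5→N6: 11+29+19+13+18+12 = 102
Depot→N1→N2→N4→N3→N6→N5: 11+29+19+13+20+12 = 104
… (712 more)
Depot→N1→N3→N4→N5→N6→N2: 11+3+13+5+12+14 = 58  ← best
The minimum is 58.
One shortest path: Depot → N1 → N3 → N4 → N5 → N6 → N2.

Minimum one-way distance = 58 blocks.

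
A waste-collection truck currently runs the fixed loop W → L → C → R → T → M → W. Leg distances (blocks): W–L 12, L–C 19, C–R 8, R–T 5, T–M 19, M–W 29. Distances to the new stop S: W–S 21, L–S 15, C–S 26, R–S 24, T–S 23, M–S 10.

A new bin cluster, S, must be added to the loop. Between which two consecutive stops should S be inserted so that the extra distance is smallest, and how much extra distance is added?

Insertion cost between consecutive stops i–j is d(i,S) + d(S,j) − d(i,j):
  between W and L: 21 + 15 − 12 = 24
  between L and C: 15 + 26 − 19 = 22
  between C and R: 26 + 24 − 8 = 42
  between R and T: 24 + 23 − 5 = 42
  between T and M: 23 + 10 − 19 = 14
  between M and W: 10 + 21 − 29 = 2
Cheapest insertion is between M and W, adding 2.
New total = 92 + 2 = 94.

Adding 2 blocks by placing S on the M–W leg.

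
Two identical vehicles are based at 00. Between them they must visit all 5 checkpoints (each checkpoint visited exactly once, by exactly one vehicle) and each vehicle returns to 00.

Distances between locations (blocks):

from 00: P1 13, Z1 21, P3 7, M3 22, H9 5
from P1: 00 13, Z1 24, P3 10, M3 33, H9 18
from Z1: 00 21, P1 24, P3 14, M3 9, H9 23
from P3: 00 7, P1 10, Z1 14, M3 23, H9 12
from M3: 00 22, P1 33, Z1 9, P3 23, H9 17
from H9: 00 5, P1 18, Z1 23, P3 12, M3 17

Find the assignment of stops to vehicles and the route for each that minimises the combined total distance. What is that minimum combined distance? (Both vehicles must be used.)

Check every non-empty split of the stops between the two vehicles; for each half take its own optimal tour:
  {P1} + {Z1, P3, M3, H9}: 26 + 52 = 78
  {Z1} + {P1, P3, M3, H9}: 42 + 68 = 110
  {P1, Z1} + {P3, M3, H9}: 58 + 52 = 110
  {P3} + {P1, Z1, M3, H9}: 14 + 68 = 82
  {P1, P3} + {Z1, M3, H9}: 30 + 52 = 82
  {Z1, P3} + {P1, M3, H9}: 42 + 68 = 110
  … (15 splits in total)
Best: vehicle 1 00 → P1 → 00 = 26; vehicle 2 00 → P3 → Z1 → M3 → H9 → 00 = 52; combined 78.

78 blocks — the smallest possible combined total.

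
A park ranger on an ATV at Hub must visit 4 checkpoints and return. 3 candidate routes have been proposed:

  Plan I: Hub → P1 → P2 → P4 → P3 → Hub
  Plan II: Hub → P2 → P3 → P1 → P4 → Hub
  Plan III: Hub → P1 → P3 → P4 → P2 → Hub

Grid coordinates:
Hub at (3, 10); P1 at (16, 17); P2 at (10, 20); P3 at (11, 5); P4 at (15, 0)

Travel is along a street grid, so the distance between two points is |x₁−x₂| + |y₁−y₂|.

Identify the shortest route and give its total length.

Plan I: 20 + 9 + 25 + 9 + 13 = 76
Plan II: 17 + 16 + 17 + 18 + 22 = 90
Plan III: 20 + 17 + 9 + 25 + 17 = 88

Shortest is Plan I, total 76.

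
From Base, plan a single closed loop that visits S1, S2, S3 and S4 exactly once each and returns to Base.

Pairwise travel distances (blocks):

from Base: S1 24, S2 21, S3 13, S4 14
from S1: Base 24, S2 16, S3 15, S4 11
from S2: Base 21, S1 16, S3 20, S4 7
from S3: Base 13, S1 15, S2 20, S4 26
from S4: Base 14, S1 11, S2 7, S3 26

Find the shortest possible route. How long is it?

Shortest round trip = 65 blocks.

There are 12 distinct closed tours to check (reversals are equivalent).
Base - S1 - S2 - S3 - S4 - Base: 24+16+20+26+14 = 100
Base - S1 - S2 - S4 - S3 - Base: 24+16+7+26+13 = 86
Base - S1 - S3 - S2 - S4 - Base: 24+15+20+7+14 = 80
Base - S1 - S3 - S4 - S2 - Base: 24+15+26+7+21 = 93
Base - S1 - S4 - S2 - S3 - Base: 24+11+7+20+13 = 75
Base - S1 - S4 - S3 - S2 - Base: 24+11+26+20+21 = 102
Base - S2 - S1 - S3 - S4 - Base: 21+16+15+26+14 = 92
Base - S2 - S1 - S4 - S3 - Base: 21+16+11+26+13 = 87
Base - S2 - S3 - S1 - S4 - Base: 21+20+15+11+14 = 81
Base - S2 - S4 - S1 - S3 - Base: 21+7+11+15+13 = 67
Base - S3 - S1 - S2 - S4 - Base: 13+15+16+7+14 = 65
Base - S3 - S2 - S1 - S4 - Base: 13+20+16+11+14 = 74
The minimum is 65.
One optimal route: Base → S3 → S1 → S2 → S4 → Base (or its reverse).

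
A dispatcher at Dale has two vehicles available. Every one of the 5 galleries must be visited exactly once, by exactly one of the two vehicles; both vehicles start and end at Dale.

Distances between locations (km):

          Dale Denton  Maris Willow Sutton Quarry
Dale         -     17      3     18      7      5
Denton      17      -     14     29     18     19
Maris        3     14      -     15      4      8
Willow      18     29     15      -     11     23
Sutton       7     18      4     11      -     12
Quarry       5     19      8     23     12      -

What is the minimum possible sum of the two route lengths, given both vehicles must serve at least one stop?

74 km — the smallest possible combined total.

There are 2^4 − 1 = 15 ways to divide the 5 stops into two non-empty groups. For each, the best each vehicle can do is its own shortest tour through its group:
  {Denton} + {Maris, Willow, Sutton, Quarry}: 34 + 46 = 80
  {Maris} + {Denton, Willow, Sutton, Quarry}: 6 + 71 = 77
  {Denton, Maris} + {Willow, Sutton, Quarry}: 34 + 46 = 80
  {Willow} + {Denton, Maris, Sutton, Quarry}: 36 + 49 = 85
  {Denton, Willow} + {Maris, Sutton, Quarry}: 64 + 24 = 88
  {Maris, Willow} + {Denton, Sutton, Quarry}: 36 + 49 = 85
  … (15 splits in total)
  {Denton, Maris, Willow, Sutton} + {Quarry}: 64 + 10 = 74  ← best
Best: vehicle 1 Dale → Denton → Maris → Willow → Sutton → Dale = 64; vehicle 2 Dale → Quarry → Dale = 10; combined 74.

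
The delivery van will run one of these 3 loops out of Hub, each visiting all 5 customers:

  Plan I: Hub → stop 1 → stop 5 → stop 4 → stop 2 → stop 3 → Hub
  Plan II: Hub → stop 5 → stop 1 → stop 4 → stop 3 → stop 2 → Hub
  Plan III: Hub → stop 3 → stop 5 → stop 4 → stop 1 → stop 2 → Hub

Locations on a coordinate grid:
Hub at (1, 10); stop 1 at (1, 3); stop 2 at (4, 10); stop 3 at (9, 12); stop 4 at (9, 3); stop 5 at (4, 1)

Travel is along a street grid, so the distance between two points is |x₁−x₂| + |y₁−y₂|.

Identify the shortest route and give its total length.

Shortest is Plan II, total 44.

Plan I: 7 + 5 + 7 + 12 + 7 + 10 = 48
Plan II: 12 + 5 + 8 + 9 + 7 + 3 = 44
Plan III: 10 + 16 + 7 + 8 + 10 + 3 = 54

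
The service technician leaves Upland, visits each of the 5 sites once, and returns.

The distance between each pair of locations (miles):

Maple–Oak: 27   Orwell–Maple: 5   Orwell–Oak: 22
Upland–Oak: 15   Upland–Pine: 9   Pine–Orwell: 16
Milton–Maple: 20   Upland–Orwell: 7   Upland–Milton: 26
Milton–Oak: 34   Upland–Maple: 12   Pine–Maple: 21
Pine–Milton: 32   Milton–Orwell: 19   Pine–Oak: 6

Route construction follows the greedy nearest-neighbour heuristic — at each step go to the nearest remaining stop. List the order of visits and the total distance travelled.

Upland → [Orwell:7 / Pine:9 / Maple:12 / Oak:15 / Milton:26] → Orwell (7)
Orwell → [Maple:5 / Pine:16 / Milton:19 / Oak:22] → Maple (5)
Maple → [Milton:20 / Pine:21 / Oak:27] → Milton (20)
Milton → [Pine:32 / Oak:34] → Pine (32)
Pine → [Oak:6] → Oak (6)
Return Oak→Upland: 15.
Total = 7 + 5 + 20 + 32 + 6 + 15 = 85.

Nearest-neighbour total = 85 miles; route Upland → Orwell → Maple → Milton → Pine → Oak → Upland.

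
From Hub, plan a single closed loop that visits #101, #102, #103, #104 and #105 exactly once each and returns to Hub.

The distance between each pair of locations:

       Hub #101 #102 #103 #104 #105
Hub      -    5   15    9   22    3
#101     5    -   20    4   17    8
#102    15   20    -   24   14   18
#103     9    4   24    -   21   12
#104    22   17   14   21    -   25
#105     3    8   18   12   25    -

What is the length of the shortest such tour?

With 5 stops there are 5!/2 = 60 distinct round trips (a route and its reverse cost the same).
Hub - #101 - #102 - #103 - #104 - #105 - Hub: 5+20+24+21+25+3 = 98
Hub - #101 - #102 - #103 - #105 - #104 - Hub: 5+20+24+12+25+22 = 108
Hub - #101 - #102 - #104 - #103 - #105 - Hub: 5+20+14+21+12+3 = 75
Hub - #101 - #102 - #104 - #105 - #103 - Hub: 5+20+14+25+12+9 = 85
Hub - #101 - #102 - #105 - #103 - #104 - Hub: 5+20+18+12+21+22 = 98
Hub - #101 - #102 - #105 - #104 - #103 - Hub: 5+20+18+25+21+9 = 98
Hub - #101 - #103 - #102 - #104 - #105 - Hub: 5+4+24+14+25+3 = 75
Hub - #101 - #103 - #102 - #105 - #104 - Hub: 5+4+24+18+25+22 = 98
Hub - #101 - #103 - #104 - #102 - #105 - Hub: 5+4+21+14+18+3 = 65
Hub - #101 - #103 - #104 - #105 - #102 - Hub: 5+4+21+25+18+15 = 88
Hub - #101 - #103 - #105 - #102 - #104 - Hub: 5+4+12+18+14+22 = 75
Hub - #101 - #103 - #105 - #104 - #102 - Hub: 5+4+12+25+14+15 = 75
Hub - #101 - #104 - #102 - #103 - #105 - Hub: 5+17+14+24+12+3 = 75
Hub - #101 - #104 - #102 - #105 - #103 - Hub: 5+17+14+18+12+9 = 75
… (46 more)
The minimum is 65.
One optimal route: Hub → #101 → #103 → #104 → #102 → #105 → Hub (or its reverse).

Minimum total distance: 65.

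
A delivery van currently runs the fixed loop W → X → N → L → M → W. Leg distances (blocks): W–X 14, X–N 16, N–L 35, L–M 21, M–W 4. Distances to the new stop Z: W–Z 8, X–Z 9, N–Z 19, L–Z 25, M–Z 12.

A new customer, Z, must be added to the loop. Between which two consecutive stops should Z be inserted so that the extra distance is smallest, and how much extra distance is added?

Insertion cost between consecutive stops i–j is d(i,Z) + d(Z,j) − d(i,j):
  between W and X: 8 + 9 − 14 = 3
  between X and N: 9 + 19 − 16 = 12
  between N and L: 19 + 25 − 35 = 9
  between L and M: 25 + 12 − 21 = 16
  between M and W: 12 + 8 − 4 = 16
Cheapest insertion is between W and X, adding 3.
New total = 90 + 3 = 93.

Adding 3 blocks by placing Z on the W–X leg.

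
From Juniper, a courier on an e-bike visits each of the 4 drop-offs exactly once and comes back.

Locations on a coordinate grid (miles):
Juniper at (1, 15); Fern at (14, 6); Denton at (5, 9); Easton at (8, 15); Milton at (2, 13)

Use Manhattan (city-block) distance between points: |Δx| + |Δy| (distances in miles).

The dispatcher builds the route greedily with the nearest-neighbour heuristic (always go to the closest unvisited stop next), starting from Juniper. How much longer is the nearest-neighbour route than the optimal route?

Juniper: Milton=3, Easton=7, Denton=10, Fern=22 ⇒ Milton
Milton: Denton=7, Easton=8, Fern=19 ⇒ Denton
Denton: Easton=9, Fern=12 ⇒ Easton
Easton: Fern=15 ⇒ Fern
NN route Juniper → Milton → Denton → Easton → Fern → Juniper costs 56.
Optimal: Juniper → Easton → Fern → Denton → Milton → Juniper costs 44 (by enumerating all 12 distinct tours).
Excess = 56 − 44 = 12.

The nearest-neighbour route is 12 miles longer than optimal.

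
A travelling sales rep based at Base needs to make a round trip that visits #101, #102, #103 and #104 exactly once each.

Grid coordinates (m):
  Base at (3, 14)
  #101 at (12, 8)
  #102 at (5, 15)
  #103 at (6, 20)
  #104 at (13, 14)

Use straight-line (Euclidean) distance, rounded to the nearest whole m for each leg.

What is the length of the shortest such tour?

Minimum total distance: 33 m.

Base→#101→#102→#103→#104→Base: 11+10+5+9+10 = 45
Base→#101→#102→#104→#103→Base: 11+10+8+9+7 = 45
Base→#101→#103→#102→#104→Base: 11+13+5+8+10 = 47
Base→#101→#103→#104→#102→Base: 11+13+9+8+2 = 43
Base→#101→#104→#102→#103→Base: 11+6+8+5+7 = 37
Base→#101→#104→#103→#102→Base: 11+6+9+5+2 = 33
Base→#102→#101→#103→#104→Base: 2+10+13+9+10 = 44
Base→#102→#101→#104→#103→Base: 2+10+6+9+7 = 34
Base→#102→#103→#101→#104→Base: 2+5+13+6+10 = 36
Base→#102→#104→#101→#103→Base: 2+8+6+13+7 = 36
Base→#103→#101→#102→#104→Base: 7+13+10+8+10 = 48
Base→#103→#102→#101→#104→Base: 7+5+10+6+10 = 38
The minimum is 33.
One optimal route: Base → #101 → #104 → #103 → #102 → Base (or its reverse).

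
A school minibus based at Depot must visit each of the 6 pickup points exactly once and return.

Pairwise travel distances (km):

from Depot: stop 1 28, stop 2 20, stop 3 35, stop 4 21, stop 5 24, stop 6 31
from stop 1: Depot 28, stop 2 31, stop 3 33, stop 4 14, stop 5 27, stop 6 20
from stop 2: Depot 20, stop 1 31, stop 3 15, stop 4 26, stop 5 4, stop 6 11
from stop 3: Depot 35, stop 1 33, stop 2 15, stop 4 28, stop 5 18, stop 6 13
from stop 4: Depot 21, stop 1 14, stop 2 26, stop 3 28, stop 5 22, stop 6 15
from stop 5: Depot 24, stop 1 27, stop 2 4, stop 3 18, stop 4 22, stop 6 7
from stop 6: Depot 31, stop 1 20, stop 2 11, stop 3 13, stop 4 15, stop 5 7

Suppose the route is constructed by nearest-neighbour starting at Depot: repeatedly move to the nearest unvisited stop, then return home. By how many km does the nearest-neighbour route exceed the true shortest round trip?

Excess over optimum: 4 km.

From Depot: stop 2=20, stop 4=21, stop 5=24, stop 1=28, stop 6=31, stop 3=35 → choose stop 2 (20).
From stop 2: stop 5=4, stop 6=11, stop 3=15, stop 4=26, stop 1=31 → choose stop 5 (4).
From stop 5: stop 6=7, stop 3=18, stop 4=22, stop 1=27 → choose stop 6 (7).
From stop 6: stop 3=13, stop 4=15, stop 1=20 → choose stop 3 (13).
From stop 3: stop 4=28, stop 1=33 → choose stop 4 (28).
From stop 4: stop 1=14 → choose stop 1 (14).
NN route Depot → stop 2 → stop 5 → stop 6 → stop 3 → stop 4 → stop 1 → Depot costs 114.
Optimal: Depot → stop 2 → stop 5 → stop 3 → stop 6 → stop 1 → stop 4 → Depot costs 110 (by enumerating all 360 distinct tours).
Excess = 114 − 110 = 4.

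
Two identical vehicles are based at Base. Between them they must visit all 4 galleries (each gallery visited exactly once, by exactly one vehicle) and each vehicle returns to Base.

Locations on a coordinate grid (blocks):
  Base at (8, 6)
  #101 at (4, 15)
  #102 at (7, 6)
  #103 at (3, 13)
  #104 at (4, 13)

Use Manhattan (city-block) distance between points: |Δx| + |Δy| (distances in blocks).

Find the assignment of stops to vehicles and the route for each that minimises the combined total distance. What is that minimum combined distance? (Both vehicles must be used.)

Try each way of splitting the stops between the two vehicles (each non-empty) and, for each split, find the best tour for each vehicle:
  {#101} + {#102, #103, #104}: 26 + 24 = 50
  {#102} + {#101, #103, #104}: 2 + 28 = 30
  {#101, #102} + {#103, #104}: 26 + 24 = 50
  {#103} + {#101, #102, #104}: 24 + 26 = 50
  {#101, #103} + {#102, #104}: 28 + 22 = 50
  {#102, #103} + {#101, #104}: 24 + 26 = 50
  … (7 splits in total)
Best: vehicle 1 Base → #102 → Base = 2; vehicle 2 Base → #101 → #103 → #104 → Base = 28; combined 30.

30 blocks — the smallest possible combined total.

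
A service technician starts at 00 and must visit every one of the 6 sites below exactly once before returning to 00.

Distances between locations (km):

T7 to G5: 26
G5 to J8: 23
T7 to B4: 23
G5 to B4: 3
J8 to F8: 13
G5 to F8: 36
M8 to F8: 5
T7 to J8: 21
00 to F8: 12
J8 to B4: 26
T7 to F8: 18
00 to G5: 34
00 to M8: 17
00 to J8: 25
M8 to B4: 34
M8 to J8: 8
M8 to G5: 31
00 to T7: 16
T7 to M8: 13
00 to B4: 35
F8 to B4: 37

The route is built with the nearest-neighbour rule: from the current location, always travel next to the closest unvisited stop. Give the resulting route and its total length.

From 00: distances to unvisited — F8=12, T7=16, M8=17, J8=25, G5=34, B4=35. Nearest is F8 (12).
From F8: distances to unvisited — M8=5, J8=13, T7=18, G5=36, B4=37. Nearest is M8 (5).
From M8: distances to unvisited — J8=8, T7=13, G5=31, B4=34. Nearest is J8 (8).
From J8: distances to unvisited — T7=21, G5=23, B4=26. Nearest is T7 (21).
From T7: distances to unvisited — B4=23, G5=26. Nearest is B4 (23).
From B4: distances to unvisited — G5=3. Nearest is G5 (3).
Return G5→00: 34.
Total = 12 + 5 + 8 + 21 + 23 + 3 + 34 = 106.

Total distance 106 km via the nearest-neighbour route 00 → F8 → M8 → J8 → T7 → B4 → G5 → 00.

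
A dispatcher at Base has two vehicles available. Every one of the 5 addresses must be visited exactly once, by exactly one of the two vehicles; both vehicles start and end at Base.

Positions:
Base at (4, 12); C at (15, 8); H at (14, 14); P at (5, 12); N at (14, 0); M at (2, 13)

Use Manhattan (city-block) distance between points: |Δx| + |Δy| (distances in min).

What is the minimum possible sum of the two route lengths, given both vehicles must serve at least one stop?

Minimum combined distance: 56 min.

Try each way of splitting the stops between the two vehicles (each non-empty) and, for each split, find the best tour for each vehicle:
  {C} + {H, P, N, M}: 30 + 52 = 82
  {H} + {C, P, N, M}: 24 + 52 = 76
  {C, H} + {P, N, M}: 34 + 50 = 84
  {P} + {C, H, N, M}: 2 + 54 = 56
  {C, P} + {H, N, M}: 30 + 52 = 82
  {H, P} + {C, N, M}: 24 + 52 = 76
  … (15 splits in total)
Best: vehicle 1 Base → P → Base = 2; vehicle 2 Base → C → N → H → M → Base = 54; combined 56.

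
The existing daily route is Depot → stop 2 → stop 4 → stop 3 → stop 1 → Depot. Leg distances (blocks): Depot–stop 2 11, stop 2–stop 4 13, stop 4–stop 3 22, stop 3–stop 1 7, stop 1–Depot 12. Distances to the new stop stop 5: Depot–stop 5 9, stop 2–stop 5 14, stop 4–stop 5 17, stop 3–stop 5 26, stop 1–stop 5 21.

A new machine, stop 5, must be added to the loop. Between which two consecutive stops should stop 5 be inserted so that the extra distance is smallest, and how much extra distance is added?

Insertion cost between consecutive stops i–j is d(i,stop 5) + d(stop 5,j) − d(i,j):
  between Depot and stop 2: 9 + 14 − 11 = 12
  between stop 2 and stop 4: 14 + 17 − 13 = 18
  between stop 4 and stop 3: 17 + 26 − 22 = 21
  between stop 3 and stop 1: 26 + 21 − 7 = 40
  between stop 1 and Depot: 21 + 9 − 12 = 18
Cheapest insertion is between Depot and stop 2, adding 12.
New total = 65 + 12 = 77.

+12 blocks — insert stop 5 between Depot and stop 2.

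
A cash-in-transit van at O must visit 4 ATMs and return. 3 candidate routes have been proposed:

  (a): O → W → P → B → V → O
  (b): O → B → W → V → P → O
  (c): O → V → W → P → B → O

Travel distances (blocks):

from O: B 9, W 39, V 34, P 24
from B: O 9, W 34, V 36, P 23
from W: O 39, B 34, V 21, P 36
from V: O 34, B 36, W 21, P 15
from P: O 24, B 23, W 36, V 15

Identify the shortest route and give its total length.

Shortest is (b), total 103 blocks.

(a): 39 + 36 + 23 + 36 + 34 = 168
(b): 9 + 34 + 21 + 15 + 24 = 103
(c): 34 + 21 + 36 + 23 + 9 = 123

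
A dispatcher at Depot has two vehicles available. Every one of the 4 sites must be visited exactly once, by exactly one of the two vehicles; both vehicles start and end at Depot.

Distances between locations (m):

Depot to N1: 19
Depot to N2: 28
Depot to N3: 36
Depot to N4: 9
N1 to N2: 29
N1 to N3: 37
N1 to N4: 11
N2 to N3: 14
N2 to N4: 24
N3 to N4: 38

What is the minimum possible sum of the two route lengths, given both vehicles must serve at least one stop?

Check every non-empty split of the stops between the two vehicles; for each half take its own optimal tour:
  {N1} + {N2, N3, N4}: 38 + 83 = 121
  {N2} + {N1, N3, N4}: 56 + 93 = 149
  {N1, N2} + {N3, N4}: 76 + 83 = 159
  {N3} + {N1, N2, N4}: 72 + 77 = 149
  {N1, N3} + {N2, N4}: 92 + 61 = 153
  {N2, N3} + {N1, N4}: 78 + 39 = 117
  … (7 splits in total)
  {N1, N2, N3} + {N4}: 98 + 18 = 116  ← best
Best: vehicle 1 Depot → N1 → N2 → N3 → Depot = 98; vehicle 2 Depot → N4 → Depot = 18; combined 116.

116 m — the smallest possible combined total.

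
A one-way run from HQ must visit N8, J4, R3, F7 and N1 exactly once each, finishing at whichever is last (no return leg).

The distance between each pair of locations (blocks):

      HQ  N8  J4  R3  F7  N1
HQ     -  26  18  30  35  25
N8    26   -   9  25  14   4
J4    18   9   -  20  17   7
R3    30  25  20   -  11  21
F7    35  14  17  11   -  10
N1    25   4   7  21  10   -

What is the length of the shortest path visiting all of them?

There are 5! = 120 possible orderings.
HQ→N8→J4→R3→F7→N1: 26+9+20+11+10 = 76
HQ→N8→J4→R3→N1→F7: 26+9+20+21+10 = 86
HQ→N8→J4→F7→R3→N1: 26+9+17+11+21 = 84
HQ→N8→J4→F7→N1→R3: 26+9+17+10+21 = 83
HQ→N8→J4→N1→R3→F7: 26+9+7+21+11 = 74
HQ→N8→J4→N1→F7→R3: 26+9+7+10+11 = 63
HQ→N8→R3→J4→F7→N1: 26+25+20+17+10 = 98
HQ→N8→R3→J4→N1→F7: 26+25+20+7+10 = 88
HQ→N8→R3→F7→J4→N1: 26+25+11+17+7 = 86
HQ→N8→R3→F7→N1→J4: 26+25+11+10+7 = 79
HQ→N8→R3→N1→J4→F7: 26+25+21+7+17 = 96
HQ→N8→R3→N1→F7→J4: 26+25+21+10+17 = 99
HQ→N8→F7→J4→R3→N1: 26+14+17+20+21 = 98
HQ→N8→F7→J4→N1→R3: 26+14+17+7+21 = 85
… (106 more)
HQ→J4→N8→N1→F7→R3: 18+9+4+10+11 = 52  ← best
The minimum is 52.
One shortest path: HQ → J4 → N8 → N1 → F7 → R3.

52 blocks — the minimum one-way total.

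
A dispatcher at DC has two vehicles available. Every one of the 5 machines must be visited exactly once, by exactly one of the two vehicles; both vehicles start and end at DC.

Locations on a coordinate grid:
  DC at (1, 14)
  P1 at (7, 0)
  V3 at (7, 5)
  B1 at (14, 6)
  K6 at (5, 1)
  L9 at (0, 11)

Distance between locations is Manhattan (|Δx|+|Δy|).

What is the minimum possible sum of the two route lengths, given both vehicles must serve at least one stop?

Check every non-empty split of the stops between the two vehicles; for each half take its own optimal tour:
  {P1} + {V3, B1, K6, L9}: 40 + 54 = 94
  {V3} + {P1, B1, K6, L9}: 30 + 56 = 86
  {P1, V3} + {B1, K6, L9}: 40 + 54 = 94
  {B1} + {P1, V3, K6, L9}: 42 + 42 = 84
  {P1, B1} + {V3, K6, L9}: 54 + 40 = 94
  {V3, B1} + {P1, K6, L9}: 44 + 42 = 86
  … (15 splits in total)
  {P1, V3, B1, K6} + {L9}: 54 + 8 = 62  ← best
Best: vehicle 1 DC → B1 → V3 → P1 → K6 → DC = 54; vehicle 2 DC → L9 → DC = 8; combined 62.

Minimum combined distance: 62.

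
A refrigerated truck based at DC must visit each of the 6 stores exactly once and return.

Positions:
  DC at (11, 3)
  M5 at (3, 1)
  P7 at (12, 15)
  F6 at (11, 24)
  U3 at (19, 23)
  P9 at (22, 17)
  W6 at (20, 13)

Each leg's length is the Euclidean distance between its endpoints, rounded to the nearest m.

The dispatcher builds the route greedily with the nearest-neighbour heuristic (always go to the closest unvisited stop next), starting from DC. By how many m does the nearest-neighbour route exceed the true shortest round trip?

The nearest-neighbour route is 7 m longer than optimal.

From DC: M5=8, P7=12, W6=13, P9=18, F6=21, U3=22 → choose M5 (8).
From M5: P7=17, W6=21, F6=24, P9=25, U3=27 → choose P7 (17).
From P7: W6=8, F6=9, P9=10, U3=11 → choose W6 (8).
From W6: P9=4, U3=10, F6=14 → choose P9 (4).
From P9: U3=7, F6=13 → choose U3 (7).
From U3: F6=8 → choose F6 (8).
NN route DC → M5 → P7 → W6 → P9 → U3 → F6 → DC costs 73.
Optimal: DC → M5 → P7 → F6 → U3 → P9 → W6 → DC costs 66 (by enumerating all 360 distinct tours).
Excess = 73 − 66 = 7.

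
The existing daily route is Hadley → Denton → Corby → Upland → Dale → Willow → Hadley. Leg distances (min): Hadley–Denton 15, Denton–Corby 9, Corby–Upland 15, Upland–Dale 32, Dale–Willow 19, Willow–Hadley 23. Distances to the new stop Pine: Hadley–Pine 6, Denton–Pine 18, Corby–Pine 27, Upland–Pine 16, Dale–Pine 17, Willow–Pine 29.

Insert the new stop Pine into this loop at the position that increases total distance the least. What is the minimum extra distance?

Minimum extra distance: 1 min, inserting Pine between Upland and Dale.

Insertion cost between consecutive stops i–j is d(i,Pine) + d(Pine,j) − d(i,j):
  between Hadley and Denton: 6 + 18 − 15 = 9
  between Denton and Corby: 18 + 27 − 9 = 36
  between Corby and Upland: 27 + 16 − 15 = 28
  between Upland and Dale: 16 + 17 − 32 = 1
  between Dale and Willow: 17 + 29 − 19 = 27
  between Willow and Hadley: 29 + 6 − 23 = 12
Cheapest insertion is between Upland and Dale, adding 1.
New total = 113 + 1 = 114.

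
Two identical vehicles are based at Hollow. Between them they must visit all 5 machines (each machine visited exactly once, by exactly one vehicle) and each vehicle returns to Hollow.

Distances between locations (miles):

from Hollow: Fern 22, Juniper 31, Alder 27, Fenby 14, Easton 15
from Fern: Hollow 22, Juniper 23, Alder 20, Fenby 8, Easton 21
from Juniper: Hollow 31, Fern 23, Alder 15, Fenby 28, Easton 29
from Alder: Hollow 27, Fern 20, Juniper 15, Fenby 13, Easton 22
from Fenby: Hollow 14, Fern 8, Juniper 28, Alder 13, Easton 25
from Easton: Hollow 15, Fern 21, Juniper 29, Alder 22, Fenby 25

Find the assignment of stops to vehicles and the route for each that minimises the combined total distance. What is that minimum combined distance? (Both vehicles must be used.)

Try each way of splitting the stops between the two vehicles (each non-empty) and, for each split, find the best tour for each vehicle:
  {Fern} + {Juniper, Alder, Fenby, Easton}: 44 + 86 = 130
  {Juniper} + {Fern, Alder, Fenby, Easton}: 62 + 79 = 141
  {Fern, Juniper} + {Alder, Fenby, Easton}: 76 + 64 = 140
  {Alder} + {Fern, Juniper, Fenby, Easton}: 54 + 89 = 143
  {Fern, Alder} + {Juniper, Fenby, Easton}: 69 + 86 = 155
  {Juniper, Alder} + {Fern, Fenby, Easton}: 73 + 58 = 131
  … (15 splits in total)
  {Fern, Juniper, Alder, Fenby} + {Easton}: 87 + 30 = 117  ← best
Best: vehicle 1 Hollow → Fern → Juniper → Alder → Fenby → Hollow = 87; vehicle 2 Hollow → Easton → Hollow = 30; combined 117.

Minimum combined distance: 117 miles.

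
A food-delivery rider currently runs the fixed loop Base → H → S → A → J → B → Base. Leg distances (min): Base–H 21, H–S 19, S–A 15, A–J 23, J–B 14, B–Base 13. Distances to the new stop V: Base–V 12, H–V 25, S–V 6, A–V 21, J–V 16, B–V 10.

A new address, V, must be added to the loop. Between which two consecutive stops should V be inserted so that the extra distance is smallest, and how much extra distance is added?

Minimum extra distance: 9 min, inserting V between B and Base.

Insertion cost between consecutive stops i–j is d(i,V) + d(V,j) − d(i,j):
  between Base and H: 12 + 25 − 21 = 16
  between H and S: 25 + 6 − 19 = 12
  between S and A: 6 + 21 − 15 = 12
  between A and J: 21 + 16 − 23 = 14
  between J and B: 16 + 10 − 14 = 12
  between B and Base: 10 + 12 − 13 = 9
Cheapest insertion is between B and Base, adding 9.
New total = 105 + 9 = 114.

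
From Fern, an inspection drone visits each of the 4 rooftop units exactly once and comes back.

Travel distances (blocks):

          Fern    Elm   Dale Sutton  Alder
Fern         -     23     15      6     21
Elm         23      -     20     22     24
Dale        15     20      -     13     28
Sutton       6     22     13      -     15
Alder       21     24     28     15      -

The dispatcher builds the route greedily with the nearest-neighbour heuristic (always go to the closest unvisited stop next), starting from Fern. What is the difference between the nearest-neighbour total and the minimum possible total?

Fern: Sutton=6, Dale=15, Alder=21, Elm=23 ⇒ Sutton
Sutton: Dale=13, Alder=15, Elm=22 ⇒ Dale
Dale: Elm=20, Alder=28 ⇒ Elm
Elm: Alder=24 ⇒ Alder
NN route Fern → Sutton → Dale → Elm → Alder → Fern costs 84.
Optimal: Fern → Dale → Elm → Alder → Sutton → Fern costs 80 (by enumerating all 12 distinct tours).
Excess = 84 − 80 = 4.

Excess over optimum: 4 blocks.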